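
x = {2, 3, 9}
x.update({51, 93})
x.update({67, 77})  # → {2, 3, 9, 51, 67, 77, 93}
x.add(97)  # {2, 3, 9, 51, 67, 77, 93, 97}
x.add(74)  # {2, 3, 9, 51, 67, 74, 77, 93, 97}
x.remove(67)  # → {2, 3, 9, 51, 74, 77, 93, 97}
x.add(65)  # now {2, 3, 9, 51, 65, 74, 77, 93, 97}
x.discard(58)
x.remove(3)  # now {2, 9, 51, 65, 74, 77, 93, 97}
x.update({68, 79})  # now {2, 9, 51, 65, 68, 74, 77, 79, 93, 97}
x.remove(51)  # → {2, 9, 65, 68, 74, 77, 79, 93, 97}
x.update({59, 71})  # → {2, 9, 59, 65, 68, 71, 74, 77, 79, 93, 97}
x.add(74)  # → {2, 9, 59, 65, 68, 71, 74, 77, 79, 93, 97}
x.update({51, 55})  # {2, 9, 51, 55, 59, 65, 68, 71, 74, 77, 79, 93, 97}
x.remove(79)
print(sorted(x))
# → [2, 9, 51, 55, 59, 65, 68, 71, 74, 77, 93, 97]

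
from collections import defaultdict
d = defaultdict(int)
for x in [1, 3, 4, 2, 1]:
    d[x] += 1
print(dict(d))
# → {1: 2, 3: 1, 4: 1, 2: 1}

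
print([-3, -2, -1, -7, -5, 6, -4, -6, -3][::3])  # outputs [-3, -7, -4]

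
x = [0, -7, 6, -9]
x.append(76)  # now [0, -7, 6, -9, 76]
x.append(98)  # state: [0, -7, 6, -9, 76, 98]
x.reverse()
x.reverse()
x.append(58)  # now [0, -7, 6, -9, 76, 98, 58]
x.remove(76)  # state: [0, -7, 6, -9, 98, 58]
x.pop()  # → 58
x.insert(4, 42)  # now [0, -7, 6, -9, 42, 98]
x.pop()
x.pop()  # 42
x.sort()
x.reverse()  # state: [6, 0, -7, -9]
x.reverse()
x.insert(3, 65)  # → [-9, -7, 0, 65, 6]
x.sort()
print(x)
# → [-9, -7, 0, 6, 65]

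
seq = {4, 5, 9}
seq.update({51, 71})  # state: {4, 5, 9, 51, 71}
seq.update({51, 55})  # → {4, 5, 9, 51, 55, 71}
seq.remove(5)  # {4, 9, 51, 55, 71}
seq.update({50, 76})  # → {4, 9, 50, 51, 55, 71, 76}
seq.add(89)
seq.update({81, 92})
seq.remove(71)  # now {4, 9, 50, 51, 55, 76, 81, 89, 92}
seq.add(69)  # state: {4, 9, 50, 51, 55, 69, 76, 81, 89, 92}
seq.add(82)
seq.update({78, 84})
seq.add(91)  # {4, 9, 50, 51, 55, 69, 76, 78, 81, 82, 84, 89, 91, 92}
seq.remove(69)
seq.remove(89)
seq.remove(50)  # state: {4, 9, 51, 55, 76, 78, 81, 82, 84, 91, 92}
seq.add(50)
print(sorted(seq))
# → [4, 9, 50, 51, 55, 76, 78, 81, 82, 84, 91, 92]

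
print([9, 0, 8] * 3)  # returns [9, 0, 8, 9, 0, 8, 9, 0, 8]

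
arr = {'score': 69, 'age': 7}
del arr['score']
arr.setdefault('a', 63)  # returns 63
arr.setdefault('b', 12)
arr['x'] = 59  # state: {'age': 7, 'a': 63, 'b': 12, 'x': 59}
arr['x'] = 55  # {'age': 7, 'a': 63, 'b': 12, 'x': 55}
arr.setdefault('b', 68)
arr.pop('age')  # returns 7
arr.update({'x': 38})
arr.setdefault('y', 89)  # 89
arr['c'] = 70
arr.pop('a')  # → 63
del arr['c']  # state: {'b': 12, 'x': 38, 'y': 89}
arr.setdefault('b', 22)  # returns 12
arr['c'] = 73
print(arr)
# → {'b': 12, 'x': 38, 'y': 89, 'c': 73}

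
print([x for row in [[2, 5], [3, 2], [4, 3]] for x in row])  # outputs [2, 5, 3, 2, 4, 3]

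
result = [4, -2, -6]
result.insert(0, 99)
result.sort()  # [-6, -2, 4, 99]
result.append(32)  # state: [-6, -2, 4, 99, 32]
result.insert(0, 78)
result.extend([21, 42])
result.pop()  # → 42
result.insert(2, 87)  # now [78, -6, 87, -2, 4, 99, 32, 21]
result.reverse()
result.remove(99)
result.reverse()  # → [78, -6, 87, -2, 4, 32, 21]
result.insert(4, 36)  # [78, -6, 87, -2, 36, 4, 32, 21]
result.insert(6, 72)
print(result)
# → [78, -6, 87, -2, 36, 4, 72, 32, 21]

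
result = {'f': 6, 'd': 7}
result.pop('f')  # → 6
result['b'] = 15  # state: {'d': 7, 'b': 15}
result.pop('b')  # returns 15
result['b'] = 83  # {'d': 7, 'b': 83}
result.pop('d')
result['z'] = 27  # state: {'b': 83, 'z': 27}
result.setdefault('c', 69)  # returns 69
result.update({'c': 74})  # {'b': 83, 'z': 27, 'c': 74}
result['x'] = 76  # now {'b': 83, 'z': 27, 'c': 74, 'x': 76}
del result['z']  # {'b': 83, 'c': 74, 'x': 76}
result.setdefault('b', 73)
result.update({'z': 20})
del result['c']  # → {'b': 83, 'x': 76, 'z': 20}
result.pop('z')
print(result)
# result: {'b': 83, 'x': 76}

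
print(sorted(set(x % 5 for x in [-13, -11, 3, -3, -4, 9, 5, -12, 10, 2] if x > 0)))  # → [0, 2, 3, 4]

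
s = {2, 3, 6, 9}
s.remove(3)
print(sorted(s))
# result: [2, 6, 9]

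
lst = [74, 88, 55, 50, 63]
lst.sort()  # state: [50, 55, 63, 74, 88]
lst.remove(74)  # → [50, 55, 63, 88]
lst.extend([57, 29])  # [50, 55, 63, 88, 57, 29]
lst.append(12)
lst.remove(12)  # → [50, 55, 63, 88, 57, 29]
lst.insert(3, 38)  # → [50, 55, 63, 38, 88, 57, 29]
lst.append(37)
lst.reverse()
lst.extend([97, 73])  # [37, 29, 57, 88, 38, 63, 55, 50, 97, 73]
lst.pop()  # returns 73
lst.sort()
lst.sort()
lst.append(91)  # [29, 37, 38, 50, 55, 57, 63, 88, 97, 91]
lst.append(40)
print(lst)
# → [29, 37, 38, 50, 55, 57, 63, 88, 97, 91, 40]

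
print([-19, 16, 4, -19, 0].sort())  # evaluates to None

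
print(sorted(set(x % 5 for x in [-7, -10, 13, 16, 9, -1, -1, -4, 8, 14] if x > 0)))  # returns [1, 3, 4]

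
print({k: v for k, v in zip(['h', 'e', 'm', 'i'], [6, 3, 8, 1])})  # {'h': 6, 'e': 3, 'm': 8, 'i': 1}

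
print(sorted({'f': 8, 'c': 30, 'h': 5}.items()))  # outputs [('c', 30), ('f', 8), ('h', 5)]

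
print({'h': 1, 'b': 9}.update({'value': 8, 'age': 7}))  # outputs None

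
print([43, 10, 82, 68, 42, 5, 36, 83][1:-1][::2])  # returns [10, 68, 5]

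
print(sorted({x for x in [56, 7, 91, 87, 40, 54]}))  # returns [7, 40, 54, 56, 87, 91]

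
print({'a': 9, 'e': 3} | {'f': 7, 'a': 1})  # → {'a': 1, 'e': 3, 'f': 7}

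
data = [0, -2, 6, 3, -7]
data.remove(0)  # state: [-2, 6, 3, -7]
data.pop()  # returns -7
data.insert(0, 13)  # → [13, -2, 6, 3]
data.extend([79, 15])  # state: [13, -2, 6, 3, 79, 15]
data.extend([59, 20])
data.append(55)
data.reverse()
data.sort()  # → [-2, 3, 6, 13, 15, 20, 55, 59, 79]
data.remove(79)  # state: [-2, 3, 6, 13, 15, 20, 55, 59]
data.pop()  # 59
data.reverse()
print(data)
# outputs [55, 20, 15, 13, 6, 3, -2]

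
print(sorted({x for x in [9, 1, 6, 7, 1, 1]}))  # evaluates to [1, 6, 7, 9]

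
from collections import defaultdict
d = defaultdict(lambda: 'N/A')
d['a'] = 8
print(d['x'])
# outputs N/A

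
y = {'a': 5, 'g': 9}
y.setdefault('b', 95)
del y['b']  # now {'a': 5, 'g': 9}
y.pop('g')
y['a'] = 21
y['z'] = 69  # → {'a': 21, 'z': 69}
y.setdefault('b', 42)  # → 42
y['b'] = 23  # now {'a': 21, 'z': 69, 'b': 23}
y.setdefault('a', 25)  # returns 21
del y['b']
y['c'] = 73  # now {'a': 21, 'z': 69, 'c': 73}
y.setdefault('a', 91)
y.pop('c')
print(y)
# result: {'a': 21, 'z': 69}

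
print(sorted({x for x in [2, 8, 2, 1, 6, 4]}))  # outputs [1, 2, 4, 6, 8]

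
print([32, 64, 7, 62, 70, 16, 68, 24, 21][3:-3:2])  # [62, 16]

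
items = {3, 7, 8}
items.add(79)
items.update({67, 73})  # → {3, 7, 8, 67, 73, 79}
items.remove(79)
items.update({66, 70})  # {3, 7, 8, 66, 67, 70, 73}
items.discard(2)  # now {3, 7, 8, 66, 67, 70, 73}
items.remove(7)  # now {3, 8, 66, 67, 70, 73}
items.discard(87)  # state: {3, 8, 66, 67, 70, 73}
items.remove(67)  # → {3, 8, 66, 70, 73}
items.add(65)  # {3, 8, 65, 66, 70, 73}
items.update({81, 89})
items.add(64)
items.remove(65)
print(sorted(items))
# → [3, 8, 64, 66, 70, 73, 81, 89]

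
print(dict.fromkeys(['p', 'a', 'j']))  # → {'p': None, 'a': None, 'j': None}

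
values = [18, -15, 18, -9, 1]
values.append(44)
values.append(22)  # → [18, -15, 18, -9, 1, 44, 22]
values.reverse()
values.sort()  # [-15, -9, 1, 18, 18, 22, 44]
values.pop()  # 44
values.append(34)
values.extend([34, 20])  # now [-15, -9, 1, 18, 18, 22, 34, 34, 20]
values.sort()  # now [-15, -9, 1, 18, 18, 20, 22, 34, 34]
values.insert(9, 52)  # [-15, -9, 1, 18, 18, 20, 22, 34, 34, 52]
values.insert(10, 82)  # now [-15, -9, 1, 18, 18, 20, 22, 34, 34, 52, 82]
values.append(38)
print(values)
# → [-15, -9, 1, 18, 18, 20, 22, 34, 34, 52, 82, 38]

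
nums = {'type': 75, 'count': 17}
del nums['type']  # {'count': 17}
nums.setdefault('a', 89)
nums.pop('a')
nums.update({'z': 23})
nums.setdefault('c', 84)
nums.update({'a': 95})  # {'count': 17, 'z': 23, 'c': 84, 'a': 95}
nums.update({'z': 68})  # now {'count': 17, 'z': 68, 'c': 84, 'a': 95}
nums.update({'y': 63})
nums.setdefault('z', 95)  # 68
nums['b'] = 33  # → {'count': 17, 'z': 68, 'c': 84, 'a': 95, 'y': 63, 'b': 33}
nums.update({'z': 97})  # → {'count': 17, 'z': 97, 'c': 84, 'a': 95, 'y': 63, 'b': 33}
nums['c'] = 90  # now {'count': 17, 'z': 97, 'c': 90, 'a': 95, 'y': 63, 'b': 33}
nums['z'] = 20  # {'count': 17, 'z': 20, 'c': 90, 'a': 95, 'y': 63, 'b': 33}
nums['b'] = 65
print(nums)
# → {'count': 17, 'z': 20, 'c': 90, 'a': 95, 'y': 63, 'b': 65}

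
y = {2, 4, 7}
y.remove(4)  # {2, 7}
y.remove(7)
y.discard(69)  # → {2}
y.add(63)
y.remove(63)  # {2}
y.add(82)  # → {2, 82}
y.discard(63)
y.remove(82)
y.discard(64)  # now {2}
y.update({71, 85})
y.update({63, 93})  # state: {2, 63, 71, 85, 93}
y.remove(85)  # {2, 63, 71, 93}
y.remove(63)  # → {2, 71, 93}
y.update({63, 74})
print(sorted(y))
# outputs [2, 63, 71, 74, 93]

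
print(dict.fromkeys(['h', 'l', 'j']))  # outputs {'h': None, 'l': None, 'j': None}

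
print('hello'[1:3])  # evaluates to el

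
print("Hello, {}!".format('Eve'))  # Hello, Eve!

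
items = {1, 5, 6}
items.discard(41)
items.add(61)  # {1, 5, 6, 61}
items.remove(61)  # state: {1, 5, 6}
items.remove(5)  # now {1, 6}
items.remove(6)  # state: {1}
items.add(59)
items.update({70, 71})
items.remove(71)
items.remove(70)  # {1, 59}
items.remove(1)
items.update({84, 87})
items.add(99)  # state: {59, 84, 87, 99}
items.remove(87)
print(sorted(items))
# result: [59, 84, 99]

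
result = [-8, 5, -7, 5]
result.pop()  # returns 5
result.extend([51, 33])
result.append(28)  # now [-8, 5, -7, 51, 33, 28]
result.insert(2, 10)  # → [-8, 5, 10, -7, 51, 33, 28]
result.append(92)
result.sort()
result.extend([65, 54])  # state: [-8, -7, 5, 10, 28, 33, 51, 92, 65, 54]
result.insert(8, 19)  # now [-8, -7, 5, 10, 28, 33, 51, 92, 19, 65, 54]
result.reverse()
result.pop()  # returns -8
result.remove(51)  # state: [54, 65, 19, 92, 33, 28, 10, 5, -7]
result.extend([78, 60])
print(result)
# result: [54, 65, 19, 92, 33, 28, 10, 5, -7, 78, 60]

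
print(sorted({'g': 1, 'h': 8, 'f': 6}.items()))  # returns [('f', 6), ('g', 1), ('h', 8)]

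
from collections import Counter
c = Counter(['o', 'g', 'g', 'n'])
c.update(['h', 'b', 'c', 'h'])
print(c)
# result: Counter({'g': 2, 'h': 2, 'o': 1, 'n': 1, 'b': 1, 'c': 1})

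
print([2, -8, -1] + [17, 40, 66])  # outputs [2, -8, -1, 17, 40, 66]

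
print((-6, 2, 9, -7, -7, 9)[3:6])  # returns (-7, -7, 9)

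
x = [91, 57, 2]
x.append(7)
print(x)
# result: [91, 57, 2, 7]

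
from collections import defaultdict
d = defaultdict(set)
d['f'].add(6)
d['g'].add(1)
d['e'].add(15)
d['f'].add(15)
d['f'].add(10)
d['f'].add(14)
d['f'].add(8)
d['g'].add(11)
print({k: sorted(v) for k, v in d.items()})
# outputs {'f': [6, 8, 10, 14, 15], 'g': [1, 11], 'e': [15]}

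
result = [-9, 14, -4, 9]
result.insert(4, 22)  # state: [-9, 14, -4, 9, 22]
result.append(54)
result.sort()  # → [-9, -4, 9, 14, 22, 54]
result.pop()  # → 54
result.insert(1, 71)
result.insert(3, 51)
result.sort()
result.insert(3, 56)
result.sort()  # [-9, -4, 9, 14, 22, 51, 56, 71]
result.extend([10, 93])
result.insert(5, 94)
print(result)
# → [-9, -4, 9, 14, 22, 94, 51, 56, 71, 10, 93]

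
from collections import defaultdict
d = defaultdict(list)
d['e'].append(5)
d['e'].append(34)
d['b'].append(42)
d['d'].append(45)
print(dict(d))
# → {'e': [5, 34], 'b': [42], 'd': [45]}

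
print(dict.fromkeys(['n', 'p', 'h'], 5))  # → {'n': 5, 'p': 5, 'h': 5}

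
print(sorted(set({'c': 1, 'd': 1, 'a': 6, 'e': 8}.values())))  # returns [1, 6, 8]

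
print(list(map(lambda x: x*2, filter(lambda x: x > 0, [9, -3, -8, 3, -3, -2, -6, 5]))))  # [18, 6, 10]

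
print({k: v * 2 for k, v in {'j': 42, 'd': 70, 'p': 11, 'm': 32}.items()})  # {'j': 84, 'd': 140, 'p': 22, 'm': 64}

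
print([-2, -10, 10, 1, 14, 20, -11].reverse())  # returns None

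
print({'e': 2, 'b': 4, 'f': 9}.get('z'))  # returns None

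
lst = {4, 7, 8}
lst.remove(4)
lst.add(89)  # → {7, 8, 89}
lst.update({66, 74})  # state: {7, 8, 66, 74, 89}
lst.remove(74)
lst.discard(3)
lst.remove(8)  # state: {7, 66, 89}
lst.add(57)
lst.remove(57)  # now {7, 66, 89}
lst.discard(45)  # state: {7, 66, 89}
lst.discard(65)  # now {7, 66, 89}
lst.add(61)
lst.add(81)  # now {7, 61, 66, 81, 89}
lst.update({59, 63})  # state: {7, 59, 61, 63, 66, 81, 89}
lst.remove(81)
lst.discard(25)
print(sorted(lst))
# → [7, 59, 61, 63, 66, 89]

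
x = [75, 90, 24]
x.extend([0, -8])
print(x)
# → [75, 90, 24, 0, -8]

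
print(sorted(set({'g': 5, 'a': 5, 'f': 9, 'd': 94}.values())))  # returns [5, 9, 94]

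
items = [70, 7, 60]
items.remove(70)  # [7, 60]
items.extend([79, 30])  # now [7, 60, 79, 30]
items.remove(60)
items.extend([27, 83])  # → [7, 79, 30, 27, 83]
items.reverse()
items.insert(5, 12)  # [83, 27, 30, 79, 7, 12]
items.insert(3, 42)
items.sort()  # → [7, 12, 27, 30, 42, 79, 83]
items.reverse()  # [83, 79, 42, 30, 27, 12, 7]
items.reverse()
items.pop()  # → 83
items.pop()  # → 79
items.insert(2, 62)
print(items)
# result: [7, 12, 62, 27, 30, 42]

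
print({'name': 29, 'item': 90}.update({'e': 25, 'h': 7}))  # None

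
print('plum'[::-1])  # mulp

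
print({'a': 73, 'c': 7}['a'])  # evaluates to 73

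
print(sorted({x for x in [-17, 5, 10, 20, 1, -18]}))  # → [-18, -17, 1, 5, 10, 20]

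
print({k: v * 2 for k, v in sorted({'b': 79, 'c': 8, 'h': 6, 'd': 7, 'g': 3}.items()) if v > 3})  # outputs {'b': 158, 'c': 16, 'd': 14, 'h': 12}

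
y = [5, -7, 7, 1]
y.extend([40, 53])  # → [5, -7, 7, 1, 40, 53]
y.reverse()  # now [53, 40, 1, 7, -7, 5]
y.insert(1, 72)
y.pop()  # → 5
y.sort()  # [-7, 1, 7, 40, 53, 72]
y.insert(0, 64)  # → [64, -7, 1, 7, 40, 53, 72]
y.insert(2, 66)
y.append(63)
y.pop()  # 63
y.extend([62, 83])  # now [64, -7, 66, 1, 7, 40, 53, 72, 62, 83]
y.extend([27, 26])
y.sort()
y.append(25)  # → [-7, 1, 7, 26, 27, 40, 53, 62, 64, 66, 72, 83, 25]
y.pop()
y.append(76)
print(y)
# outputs [-7, 1, 7, 26, 27, 40, 53, 62, 64, 66, 72, 83, 76]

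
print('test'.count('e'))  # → 1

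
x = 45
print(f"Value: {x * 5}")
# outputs Value: 225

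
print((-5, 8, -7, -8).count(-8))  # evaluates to 1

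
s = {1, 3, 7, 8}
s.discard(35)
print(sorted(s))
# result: [1, 3, 7, 8]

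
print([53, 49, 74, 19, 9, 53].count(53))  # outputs 2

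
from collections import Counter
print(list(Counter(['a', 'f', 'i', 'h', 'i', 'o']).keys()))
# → ['a', 'f', 'i', 'h', 'o']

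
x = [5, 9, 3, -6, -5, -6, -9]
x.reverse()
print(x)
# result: [-9, -6, -5, -6, 3, 9, 5]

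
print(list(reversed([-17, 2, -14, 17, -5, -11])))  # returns [-11, -5, 17, -14, 2, -17]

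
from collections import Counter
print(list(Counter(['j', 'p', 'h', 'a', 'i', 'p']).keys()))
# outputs ['j', 'p', 'h', 'a', 'i']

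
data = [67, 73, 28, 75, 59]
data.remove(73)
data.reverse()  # [59, 75, 28, 67]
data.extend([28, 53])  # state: [59, 75, 28, 67, 28, 53]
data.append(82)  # [59, 75, 28, 67, 28, 53, 82]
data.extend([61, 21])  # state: [59, 75, 28, 67, 28, 53, 82, 61, 21]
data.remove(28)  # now [59, 75, 67, 28, 53, 82, 61, 21]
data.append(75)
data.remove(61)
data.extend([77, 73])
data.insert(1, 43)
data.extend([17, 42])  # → [59, 43, 75, 67, 28, 53, 82, 21, 75, 77, 73, 17, 42]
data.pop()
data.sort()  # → [17, 21, 28, 43, 53, 59, 67, 73, 75, 75, 77, 82]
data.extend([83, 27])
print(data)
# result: [17, 21, 28, 43, 53, 59, 67, 73, 75, 75, 77, 82, 83, 27]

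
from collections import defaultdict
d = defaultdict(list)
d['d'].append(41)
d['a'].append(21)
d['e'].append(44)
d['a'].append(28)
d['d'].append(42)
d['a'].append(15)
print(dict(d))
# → {'d': [41, 42], 'a': [21, 28, 15], 'e': [44]}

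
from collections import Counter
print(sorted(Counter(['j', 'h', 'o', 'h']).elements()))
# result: ['h', 'h', 'j', 'o']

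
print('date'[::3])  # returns de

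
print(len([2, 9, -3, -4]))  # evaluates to 4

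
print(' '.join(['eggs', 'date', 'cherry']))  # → eggs date cherry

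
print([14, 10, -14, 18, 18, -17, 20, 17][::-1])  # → [17, 20, -17, 18, 18, -14, 10, 14]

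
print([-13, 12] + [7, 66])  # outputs [-13, 12, 7, 66]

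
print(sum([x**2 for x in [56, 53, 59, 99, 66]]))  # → 23583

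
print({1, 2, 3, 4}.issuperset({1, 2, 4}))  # True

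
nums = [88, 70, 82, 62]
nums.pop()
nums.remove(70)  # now [88, 82]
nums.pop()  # 82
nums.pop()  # 88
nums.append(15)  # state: [15]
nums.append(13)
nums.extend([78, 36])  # [15, 13, 78, 36]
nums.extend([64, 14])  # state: [15, 13, 78, 36, 64, 14]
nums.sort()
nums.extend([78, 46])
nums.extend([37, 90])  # [13, 14, 15, 36, 64, 78, 78, 46, 37, 90]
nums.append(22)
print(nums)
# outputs [13, 14, 15, 36, 64, 78, 78, 46, 37, 90, 22]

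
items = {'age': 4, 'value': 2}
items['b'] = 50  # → {'age': 4, 'value': 2, 'b': 50}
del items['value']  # {'age': 4, 'b': 50}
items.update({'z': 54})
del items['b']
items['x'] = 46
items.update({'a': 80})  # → {'age': 4, 'z': 54, 'x': 46, 'a': 80}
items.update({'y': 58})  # {'age': 4, 'z': 54, 'x': 46, 'a': 80, 'y': 58}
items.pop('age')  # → 4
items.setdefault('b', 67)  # 67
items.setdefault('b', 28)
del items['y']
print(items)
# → {'z': 54, 'x': 46, 'a': 80, 'b': 67}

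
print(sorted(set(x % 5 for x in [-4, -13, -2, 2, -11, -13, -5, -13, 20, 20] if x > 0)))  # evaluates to [0, 2]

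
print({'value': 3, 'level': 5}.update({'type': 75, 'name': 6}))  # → None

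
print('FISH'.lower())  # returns fish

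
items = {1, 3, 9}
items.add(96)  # {1, 3, 9, 96}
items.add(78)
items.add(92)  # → {1, 3, 9, 78, 92, 96}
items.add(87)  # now {1, 3, 9, 78, 87, 92, 96}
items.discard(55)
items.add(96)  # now {1, 3, 9, 78, 87, 92, 96}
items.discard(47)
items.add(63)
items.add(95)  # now {1, 3, 9, 63, 78, 87, 92, 95, 96}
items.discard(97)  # {1, 3, 9, 63, 78, 87, 92, 95, 96}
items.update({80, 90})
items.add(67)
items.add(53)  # {1, 3, 9, 53, 63, 67, 78, 80, 87, 90, 92, 95, 96}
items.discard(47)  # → {1, 3, 9, 53, 63, 67, 78, 80, 87, 90, 92, 95, 96}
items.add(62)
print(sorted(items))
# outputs [1, 3, 9, 53, 62, 63, 67, 78, 80, 87, 90, 92, 95, 96]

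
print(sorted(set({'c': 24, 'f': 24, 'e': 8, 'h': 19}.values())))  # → [8, 19, 24]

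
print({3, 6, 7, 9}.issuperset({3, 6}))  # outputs True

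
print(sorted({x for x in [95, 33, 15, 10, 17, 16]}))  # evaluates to [10, 15, 16, 17, 33, 95]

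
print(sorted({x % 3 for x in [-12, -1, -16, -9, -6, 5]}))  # [0, 2]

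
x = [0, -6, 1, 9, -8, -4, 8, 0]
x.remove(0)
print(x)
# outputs [-6, 1, 9, -8, -4, 8, 0]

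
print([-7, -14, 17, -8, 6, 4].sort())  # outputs None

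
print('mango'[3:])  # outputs go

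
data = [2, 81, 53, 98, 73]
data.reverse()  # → [73, 98, 53, 81, 2]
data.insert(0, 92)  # [92, 73, 98, 53, 81, 2]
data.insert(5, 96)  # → [92, 73, 98, 53, 81, 96, 2]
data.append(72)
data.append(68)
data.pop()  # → 68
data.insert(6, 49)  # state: [92, 73, 98, 53, 81, 96, 49, 2, 72]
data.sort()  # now [2, 49, 53, 72, 73, 81, 92, 96, 98]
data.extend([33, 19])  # [2, 49, 53, 72, 73, 81, 92, 96, 98, 33, 19]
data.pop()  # 19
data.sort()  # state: [2, 33, 49, 53, 72, 73, 81, 92, 96, 98]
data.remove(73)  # [2, 33, 49, 53, 72, 81, 92, 96, 98]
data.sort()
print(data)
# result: [2, 33, 49, 53, 72, 81, 92, 96, 98]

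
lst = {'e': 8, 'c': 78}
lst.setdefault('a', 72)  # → 72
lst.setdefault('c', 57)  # 78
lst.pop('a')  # 72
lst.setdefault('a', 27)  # 27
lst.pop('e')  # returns 8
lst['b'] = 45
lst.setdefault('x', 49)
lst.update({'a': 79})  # {'c': 78, 'a': 79, 'b': 45, 'x': 49}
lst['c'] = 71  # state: {'c': 71, 'a': 79, 'b': 45, 'x': 49}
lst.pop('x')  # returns 49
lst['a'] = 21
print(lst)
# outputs {'c': 71, 'a': 21, 'b': 45}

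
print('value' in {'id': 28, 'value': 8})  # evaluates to True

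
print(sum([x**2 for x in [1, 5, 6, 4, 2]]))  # 82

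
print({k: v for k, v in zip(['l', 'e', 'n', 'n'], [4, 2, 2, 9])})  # {'l': 4, 'e': 2, 'n': 9}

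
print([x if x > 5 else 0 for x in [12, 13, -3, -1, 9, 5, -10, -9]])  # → [12, 13, 0, 0, 9, 0, 0, 0]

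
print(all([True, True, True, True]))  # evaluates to True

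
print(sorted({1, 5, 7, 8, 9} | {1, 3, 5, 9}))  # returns [1, 3, 5, 7, 8, 9]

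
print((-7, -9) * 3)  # (-7, -9, -7, -9, -7, -9)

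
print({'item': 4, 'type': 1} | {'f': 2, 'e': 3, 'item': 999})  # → {'item': 999, 'type': 1, 'f': 2, 'e': 3}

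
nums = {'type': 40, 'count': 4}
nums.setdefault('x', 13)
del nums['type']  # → {'count': 4, 'x': 13}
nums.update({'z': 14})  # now {'count': 4, 'x': 13, 'z': 14}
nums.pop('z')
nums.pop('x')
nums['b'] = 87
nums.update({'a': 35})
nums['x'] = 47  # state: {'count': 4, 'b': 87, 'a': 35, 'x': 47}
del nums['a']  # {'count': 4, 'b': 87, 'x': 47}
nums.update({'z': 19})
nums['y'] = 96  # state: {'count': 4, 'b': 87, 'x': 47, 'z': 19, 'y': 96}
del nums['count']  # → {'b': 87, 'x': 47, 'z': 19, 'y': 96}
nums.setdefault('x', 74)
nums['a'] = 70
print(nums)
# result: {'b': 87, 'x': 47, 'z': 19, 'y': 96, 'a': 70}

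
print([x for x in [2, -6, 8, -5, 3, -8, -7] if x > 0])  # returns [2, 8, 3]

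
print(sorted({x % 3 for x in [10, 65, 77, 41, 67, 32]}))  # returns [1, 2]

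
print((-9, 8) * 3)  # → (-9, 8, -9, 8, -9, 8)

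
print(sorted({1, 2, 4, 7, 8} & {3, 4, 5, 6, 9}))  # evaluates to [4]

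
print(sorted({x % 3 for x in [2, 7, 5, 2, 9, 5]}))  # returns [0, 1, 2]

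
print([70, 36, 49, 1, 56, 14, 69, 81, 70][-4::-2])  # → [14, 1, 36]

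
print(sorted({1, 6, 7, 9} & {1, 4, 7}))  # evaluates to [1, 7]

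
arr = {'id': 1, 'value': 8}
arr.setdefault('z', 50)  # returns 50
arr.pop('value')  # 8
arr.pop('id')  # 1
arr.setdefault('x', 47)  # 47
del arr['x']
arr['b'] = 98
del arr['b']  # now {'z': 50}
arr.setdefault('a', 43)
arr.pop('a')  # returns 43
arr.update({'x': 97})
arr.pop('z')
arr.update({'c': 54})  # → {'x': 97, 'c': 54}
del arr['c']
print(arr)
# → {'x': 97}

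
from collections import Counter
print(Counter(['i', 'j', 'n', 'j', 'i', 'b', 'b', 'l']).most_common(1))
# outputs [('i', 2)]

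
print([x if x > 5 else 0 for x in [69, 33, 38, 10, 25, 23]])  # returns [69, 33, 38, 10, 25, 23]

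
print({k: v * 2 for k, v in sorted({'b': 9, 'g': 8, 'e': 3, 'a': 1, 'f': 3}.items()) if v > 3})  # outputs {'b': 18, 'g': 16}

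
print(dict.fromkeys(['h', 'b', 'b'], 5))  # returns {'h': 5, 'b': 5}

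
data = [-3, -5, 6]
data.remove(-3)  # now [-5, 6]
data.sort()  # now [-5, 6]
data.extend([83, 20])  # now [-5, 6, 83, 20]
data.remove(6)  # [-5, 83, 20]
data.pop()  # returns 20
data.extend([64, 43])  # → [-5, 83, 64, 43]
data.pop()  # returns 43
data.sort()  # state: [-5, 64, 83]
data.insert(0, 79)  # [79, -5, 64, 83]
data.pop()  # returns 83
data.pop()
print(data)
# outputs [79, -5]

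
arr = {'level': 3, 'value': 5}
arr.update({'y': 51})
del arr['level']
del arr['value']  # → {'y': 51}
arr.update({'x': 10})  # {'y': 51, 'x': 10}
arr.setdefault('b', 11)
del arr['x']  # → {'y': 51, 'b': 11}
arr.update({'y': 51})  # {'y': 51, 'b': 11}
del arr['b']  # {'y': 51}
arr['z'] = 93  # {'y': 51, 'z': 93}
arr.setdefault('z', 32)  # 93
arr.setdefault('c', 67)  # 67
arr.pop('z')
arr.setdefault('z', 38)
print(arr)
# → {'y': 51, 'c': 67, 'z': 38}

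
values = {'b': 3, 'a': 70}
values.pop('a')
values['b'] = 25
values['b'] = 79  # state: {'b': 79}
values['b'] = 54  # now {'b': 54}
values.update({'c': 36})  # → {'b': 54, 'c': 36}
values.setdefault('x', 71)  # 71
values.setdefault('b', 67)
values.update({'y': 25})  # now {'b': 54, 'c': 36, 'x': 71, 'y': 25}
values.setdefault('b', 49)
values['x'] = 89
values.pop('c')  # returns 36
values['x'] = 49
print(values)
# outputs {'b': 54, 'x': 49, 'y': 25}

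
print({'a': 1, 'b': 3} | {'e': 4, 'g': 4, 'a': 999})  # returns {'a': 999, 'b': 3, 'e': 4, 'g': 4}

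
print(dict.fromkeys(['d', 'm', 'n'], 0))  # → {'d': 0, 'm': 0, 'n': 0}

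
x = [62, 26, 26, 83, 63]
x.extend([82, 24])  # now [62, 26, 26, 83, 63, 82, 24]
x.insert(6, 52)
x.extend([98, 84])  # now [62, 26, 26, 83, 63, 82, 52, 24, 98, 84]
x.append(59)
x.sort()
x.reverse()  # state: [98, 84, 83, 82, 63, 62, 59, 52, 26, 26, 24]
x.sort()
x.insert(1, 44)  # [24, 44, 26, 26, 52, 59, 62, 63, 82, 83, 84, 98]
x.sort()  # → [24, 26, 26, 44, 52, 59, 62, 63, 82, 83, 84, 98]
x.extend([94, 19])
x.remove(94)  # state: [24, 26, 26, 44, 52, 59, 62, 63, 82, 83, 84, 98, 19]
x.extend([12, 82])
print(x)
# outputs [24, 26, 26, 44, 52, 59, 62, 63, 82, 83, 84, 98, 19, 12, 82]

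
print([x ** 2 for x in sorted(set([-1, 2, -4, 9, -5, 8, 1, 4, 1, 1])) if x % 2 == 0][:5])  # [16, 4, 16, 64]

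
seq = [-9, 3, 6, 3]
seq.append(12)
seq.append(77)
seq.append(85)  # [-9, 3, 6, 3, 12, 77, 85]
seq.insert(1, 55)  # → [-9, 55, 3, 6, 3, 12, 77, 85]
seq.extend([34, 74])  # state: [-9, 55, 3, 6, 3, 12, 77, 85, 34, 74]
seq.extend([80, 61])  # [-9, 55, 3, 6, 3, 12, 77, 85, 34, 74, 80, 61]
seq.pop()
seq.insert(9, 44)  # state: [-9, 55, 3, 6, 3, 12, 77, 85, 34, 44, 74, 80]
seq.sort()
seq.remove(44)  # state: [-9, 3, 3, 6, 12, 34, 55, 74, 77, 80, 85]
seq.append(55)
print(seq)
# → [-9, 3, 3, 6, 12, 34, 55, 74, 77, 80, 85, 55]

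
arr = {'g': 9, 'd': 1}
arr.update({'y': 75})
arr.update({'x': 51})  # {'g': 9, 'd': 1, 'y': 75, 'x': 51}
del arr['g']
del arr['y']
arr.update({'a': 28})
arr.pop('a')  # 28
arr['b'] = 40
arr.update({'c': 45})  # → {'d': 1, 'x': 51, 'b': 40, 'c': 45}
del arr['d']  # {'x': 51, 'b': 40, 'c': 45}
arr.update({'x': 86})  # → {'x': 86, 'b': 40, 'c': 45}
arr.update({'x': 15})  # {'x': 15, 'b': 40, 'c': 45}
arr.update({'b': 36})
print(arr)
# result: {'x': 15, 'b': 36, 'c': 45}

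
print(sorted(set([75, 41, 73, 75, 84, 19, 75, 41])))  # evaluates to [19, 41, 73, 75, 84]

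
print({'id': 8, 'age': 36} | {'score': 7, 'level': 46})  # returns {'id': 8, 'age': 36, 'score': 7, 'level': 46}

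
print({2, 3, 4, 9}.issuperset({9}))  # True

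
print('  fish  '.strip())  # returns fish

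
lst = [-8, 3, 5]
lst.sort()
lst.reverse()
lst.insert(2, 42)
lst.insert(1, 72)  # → [5, 72, 3, 42, -8]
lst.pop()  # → -8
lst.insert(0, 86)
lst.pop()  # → 42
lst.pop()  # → 3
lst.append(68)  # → [86, 5, 72, 68]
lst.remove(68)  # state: [86, 5, 72]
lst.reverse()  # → [72, 5, 86]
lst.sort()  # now [5, 72, 86]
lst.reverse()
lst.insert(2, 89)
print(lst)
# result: [86, 72, 89, 5]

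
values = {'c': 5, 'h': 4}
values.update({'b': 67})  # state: {'c': 5, 'h': 4, 'b': 67}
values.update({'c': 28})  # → {'c': 28, 'h': 4, 'b': 67}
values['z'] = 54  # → {'c': 28, 'h': 4, 'b': 67, 'z': 54}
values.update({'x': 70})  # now {'c': 28, 'h': 4, 'b': 67, 'z': 54, 'x': 70}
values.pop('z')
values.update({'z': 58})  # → {'c': 28, 'h': 4, 'b': 67, 'x': 70, 'z': 58}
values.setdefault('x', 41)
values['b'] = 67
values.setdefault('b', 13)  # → 67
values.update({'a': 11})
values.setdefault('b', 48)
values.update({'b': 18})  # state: {'c': 28, 'h': 4, 'b': 18, 'x': 70, 'z': 58, 'a': 11}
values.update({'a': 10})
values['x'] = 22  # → {'c': 28, 'h': 4, 'b': 18, 'x': 22, 'z': 58, 'a': 10}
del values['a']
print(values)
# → {'c': 28, 'h': 4, 'b': 18, 'x': 22, 'z': 58}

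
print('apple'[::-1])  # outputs elppa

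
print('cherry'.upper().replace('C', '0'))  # 0HERRY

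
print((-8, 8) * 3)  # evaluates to (-8, 8, -8, 8, -8, 8)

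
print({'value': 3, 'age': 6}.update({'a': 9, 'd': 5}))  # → None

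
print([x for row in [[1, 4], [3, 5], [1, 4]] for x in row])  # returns [1, 4, 3, 5, 1, 4]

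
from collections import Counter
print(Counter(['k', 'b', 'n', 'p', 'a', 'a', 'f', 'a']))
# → Counter({'a': 3, 'k': 1, 'b': 1, 'n': 1, 'p': 1, 'f': 1})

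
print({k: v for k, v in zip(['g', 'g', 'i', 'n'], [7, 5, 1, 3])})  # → {'g': 5, 'i': 1, 'n': 3}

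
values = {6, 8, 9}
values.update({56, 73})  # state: {6, 8, 9, 56, 73}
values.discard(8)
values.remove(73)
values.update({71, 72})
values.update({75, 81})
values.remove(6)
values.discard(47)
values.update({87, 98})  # {9, 56, 71, 72, 75, 81, 87, 98}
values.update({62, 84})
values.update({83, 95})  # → {9, 56, 62, 71, 72, 75, 81, 83, 84, 87, 95, 98}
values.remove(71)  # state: {9, 56, 62, 72, 75, 81, 83, 84, 87, 95, 98}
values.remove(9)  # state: {56, 62, 72, 75, 81, 83, 84, 87, 95, 98}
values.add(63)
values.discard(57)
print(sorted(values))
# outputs [56, 62, 63, 72, 75, 81, 83, 84, 87, 95, 98]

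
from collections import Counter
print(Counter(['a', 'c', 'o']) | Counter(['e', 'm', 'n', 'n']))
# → Counter({'n': 2, 'a': 1, 'c': 1, 'o': 1, 'e': 1, 'm': 1})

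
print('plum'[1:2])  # l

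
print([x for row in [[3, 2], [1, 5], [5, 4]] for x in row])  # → [3, 2, 1, 5, 5, 4]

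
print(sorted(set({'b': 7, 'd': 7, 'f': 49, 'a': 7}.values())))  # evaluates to [7, 49]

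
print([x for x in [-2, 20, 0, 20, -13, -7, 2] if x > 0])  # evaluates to [20, 20, 2]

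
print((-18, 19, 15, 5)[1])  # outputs 19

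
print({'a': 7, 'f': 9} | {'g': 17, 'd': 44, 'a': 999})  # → {'a': 999, 'f': 9, 'g': 17, 'd': 44}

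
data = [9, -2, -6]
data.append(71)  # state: [9, -2, -6, 71]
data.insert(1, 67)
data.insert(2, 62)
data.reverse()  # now [71, -6, -2, 62, 67, 9]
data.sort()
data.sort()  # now [-6, -2, 9, 62, 67, 71]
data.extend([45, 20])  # [-6, -2, 9, 62, 67, 71, 45, 20]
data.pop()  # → 20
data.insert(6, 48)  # [-6, -2, 9, 62, 67, 71, 48, 45]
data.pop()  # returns 45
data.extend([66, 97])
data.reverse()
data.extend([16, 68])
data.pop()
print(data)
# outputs [97, 66, 48, 71, 67, 62, 9, -2, -6, 16]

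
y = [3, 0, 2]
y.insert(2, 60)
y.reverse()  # [2, 60, 0, 3]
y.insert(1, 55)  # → [2, 55, 60, 0, 3]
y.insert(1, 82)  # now [2, 82, 55, 60, 0, 3]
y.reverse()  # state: [3, 0, 60, 55, 82, 2]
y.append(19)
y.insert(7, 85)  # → [3, 0, 60, 55, 82, 2, 19, 85]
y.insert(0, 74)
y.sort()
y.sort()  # [0, 2, 3, 19, 55, 60, 74, 82, 85]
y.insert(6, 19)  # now [0, 2, 3, 19, 55, 60, 19, 74, 82, 85]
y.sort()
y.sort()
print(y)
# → [0, 2, 3, 19, 19, 55, 60, 74, 82, 85]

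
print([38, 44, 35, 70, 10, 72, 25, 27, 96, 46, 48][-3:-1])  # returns [96, 46]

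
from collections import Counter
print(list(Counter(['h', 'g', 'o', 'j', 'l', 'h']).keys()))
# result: ['h', 'g', 'o', 'j', 'l']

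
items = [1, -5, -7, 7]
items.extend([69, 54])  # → [1, -5, -7, 7, 69, 54]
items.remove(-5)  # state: [1, -7, 7, 69, 54]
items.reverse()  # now [54, 69, 7, -7, 1]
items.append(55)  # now [54, 69, 7, -7, 1, 55]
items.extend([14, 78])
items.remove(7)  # [54, 69, -7, 1, 55, 14, 78]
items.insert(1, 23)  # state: [54, 23, 69, -7, 1, 55, 14, 78]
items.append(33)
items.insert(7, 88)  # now [54, 23, 69, -7, 1, 55, 14, 88, 78, 33]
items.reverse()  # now [33, 78, 88, 14, 55, 1, -7, 69, 23, 54]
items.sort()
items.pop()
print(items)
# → [-7, 1, 14, 23, 33, 54, 55, 69, 78]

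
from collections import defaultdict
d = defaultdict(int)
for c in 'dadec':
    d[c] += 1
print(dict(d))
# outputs {'d': 2, 'a': 1, 'e': 1, 'c': 1}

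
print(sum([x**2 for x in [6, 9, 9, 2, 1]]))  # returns 203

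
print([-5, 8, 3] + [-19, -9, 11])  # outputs [-5, 8, 3, -19, -9, 11]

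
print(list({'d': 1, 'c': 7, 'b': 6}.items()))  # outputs [('d', 1), ('c', 7), ('b', 6)]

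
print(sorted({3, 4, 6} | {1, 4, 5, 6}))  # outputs [1, 3, 4, 5, 6]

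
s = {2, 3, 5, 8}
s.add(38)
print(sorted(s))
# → [2, 3, 5, 8, 38]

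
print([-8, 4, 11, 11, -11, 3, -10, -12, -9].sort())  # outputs None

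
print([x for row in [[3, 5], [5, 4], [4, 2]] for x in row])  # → [3, 5, 5, 4, 4, 2]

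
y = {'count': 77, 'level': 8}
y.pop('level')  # 8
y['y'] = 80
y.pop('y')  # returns 80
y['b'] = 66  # {'count': 77, 'b': 66}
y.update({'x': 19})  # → {'count': 77, 'b': 66, 'x': 19}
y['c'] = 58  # {'count': 77, 'b': 66, 'x': 19, 'c': 58}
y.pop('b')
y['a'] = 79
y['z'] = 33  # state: {'count': 77, 'x': 19, 'c': 58, 'a': 79, 'z': 33}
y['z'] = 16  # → {'count': 77, 'x': 19, 'c': 58, 'a': 79, 'z': 16}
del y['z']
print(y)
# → {'count': 77, 'x': 19, 'c': 58, 'a': 79}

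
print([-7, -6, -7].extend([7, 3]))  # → None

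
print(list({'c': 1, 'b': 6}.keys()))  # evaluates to ['c', 'b']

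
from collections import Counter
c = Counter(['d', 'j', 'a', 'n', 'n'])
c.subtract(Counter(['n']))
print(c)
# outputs Counter({'d': 1, 'j': 1, 'a': 1, 'n': 1})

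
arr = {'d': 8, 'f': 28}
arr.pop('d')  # 8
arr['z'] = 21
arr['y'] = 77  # {'f': 28, 'z': 21, 'y': 77}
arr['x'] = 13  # {'f': 28, 'z': 21, 'y': 77, 'x': 13}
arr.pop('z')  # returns 21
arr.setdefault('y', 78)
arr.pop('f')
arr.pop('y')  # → 77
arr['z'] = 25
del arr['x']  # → {'z': 25}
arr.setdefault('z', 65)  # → 25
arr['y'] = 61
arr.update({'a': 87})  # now {'z': 25, 'y': 61, 'a': 87}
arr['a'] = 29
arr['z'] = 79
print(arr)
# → {'z': 79, 'y': 61, 'a': 29}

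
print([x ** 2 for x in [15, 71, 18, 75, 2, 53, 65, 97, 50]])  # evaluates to [225, 5041, 324, 5625, 4, 2809, 4225, 9409, 2500]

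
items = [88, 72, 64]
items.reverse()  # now [64, 72, 88]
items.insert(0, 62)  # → [62, 64, 72, 88]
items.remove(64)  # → [62, 72, 88]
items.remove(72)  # [62, 88]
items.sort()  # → [62, 88]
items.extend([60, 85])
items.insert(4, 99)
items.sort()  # [60, 62, 85, 88, 99]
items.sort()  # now [60, 62, 85, 88, 99]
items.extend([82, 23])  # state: [60, 62, 85, 88, 99, 82, 23]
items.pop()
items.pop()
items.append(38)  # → [60, 62, 85, 88, 99, 38]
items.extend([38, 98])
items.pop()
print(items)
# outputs [60, 62, 85, 88, 99, 38, 38]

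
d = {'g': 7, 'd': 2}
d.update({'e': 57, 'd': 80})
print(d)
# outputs {'g': 7, 'd': 80, 'e': 57}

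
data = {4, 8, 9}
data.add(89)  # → {4, 8, 9, 89}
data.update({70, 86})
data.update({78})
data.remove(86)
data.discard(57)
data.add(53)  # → {4, 8, 9, 53, 70, 78, 89}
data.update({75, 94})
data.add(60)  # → {4, 8, 9, 53, 60, 70, 75, 78, 89, 94}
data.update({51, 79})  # {4, 8, 9, 51, 53, 60, 70, 75, 78, 79, 89, 94}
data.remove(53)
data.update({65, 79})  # {4, 8, 9, 51, 60, 65, 70, 75, 78, 79, 89, 94}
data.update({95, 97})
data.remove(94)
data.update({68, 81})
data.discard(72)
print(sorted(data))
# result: [4, 8, 9, 51, 60, 65, 68, 70, 75, 78, 79, 81, 89, 95, 97]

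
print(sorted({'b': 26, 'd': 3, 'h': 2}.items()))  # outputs [('b', 26), ('d', 3), ('h', 2)]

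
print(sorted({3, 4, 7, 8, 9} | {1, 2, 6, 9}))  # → [1, 2, 3, 4, 6, 7, 8, 9]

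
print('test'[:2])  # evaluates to te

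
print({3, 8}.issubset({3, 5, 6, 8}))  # True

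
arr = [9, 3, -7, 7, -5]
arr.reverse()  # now [-5, 7, -7, 3, 9]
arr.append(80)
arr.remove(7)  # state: [-5, -7, 3, 9, 80]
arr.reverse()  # [80, 9, 3, -7, -5]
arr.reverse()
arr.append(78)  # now [-5, -7, 3, 9, 80, 78]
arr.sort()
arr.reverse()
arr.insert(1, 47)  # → [80, 47, 78, 9, 3, -5, -7]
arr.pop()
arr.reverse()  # [-5, 3, 9, 78, 47, 80]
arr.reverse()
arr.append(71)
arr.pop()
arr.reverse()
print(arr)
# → [-5, 3, 9, 78, 47, 80]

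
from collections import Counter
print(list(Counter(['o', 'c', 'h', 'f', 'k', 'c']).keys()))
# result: ['o', 'c', 'h', 'f', 'k']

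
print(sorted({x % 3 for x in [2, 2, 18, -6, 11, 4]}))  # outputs [0, 1, 2]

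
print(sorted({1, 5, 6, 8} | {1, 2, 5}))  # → [1, 2, 5, 6, 8]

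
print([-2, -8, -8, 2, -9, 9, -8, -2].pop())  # -2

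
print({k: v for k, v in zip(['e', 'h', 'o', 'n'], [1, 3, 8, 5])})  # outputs {'e': 1, 'h': 3, 'o': 8, 'n': 5}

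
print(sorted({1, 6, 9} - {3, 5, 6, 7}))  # [1, 9]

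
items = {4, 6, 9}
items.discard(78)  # {4, 6, 9}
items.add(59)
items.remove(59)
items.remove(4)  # {6, 9}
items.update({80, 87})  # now {6, 9, 80, 87}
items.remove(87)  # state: {6, 9, 80}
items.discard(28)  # {6, 9, 80}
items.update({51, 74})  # {6, 9, 51, 74, 80}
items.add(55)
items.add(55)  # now {6, 9, 51, 55, 74, 80}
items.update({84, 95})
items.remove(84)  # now {6, 9, 51, 55, 74, 80, 95}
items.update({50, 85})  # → {6, 9, 50, 51, 55, 74, 80, 85, 95}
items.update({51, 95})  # {6, 9, 50, 51, 55, 74, 80, 85, 95}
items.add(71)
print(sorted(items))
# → [6, 9, 50, 51, 55, 71, 74, 80, 85, 95]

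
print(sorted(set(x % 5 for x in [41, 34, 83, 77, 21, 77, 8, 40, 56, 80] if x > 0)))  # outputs [0, 1, 2, 3, 4]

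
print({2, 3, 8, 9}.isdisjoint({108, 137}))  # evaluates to True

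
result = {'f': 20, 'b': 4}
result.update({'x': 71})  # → {'f': 20, 'b': 4, 'x': 71}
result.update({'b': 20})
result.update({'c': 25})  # {'f': 20, 'b': 20, 'x': 71, 'c': 25}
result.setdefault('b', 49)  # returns 20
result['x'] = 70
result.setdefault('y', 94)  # 94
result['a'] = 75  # {'f': 20, 'b': 20, 'x': 70, 'c': 25, 'y': 94, 'a': 75}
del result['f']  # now {'b': 20, 'x': 70, 'c': 25, 'y': 94, 'a': 75}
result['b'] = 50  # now {'b': 50, 'x': 70, 'c': 25, 'y': 94, 'a': 75}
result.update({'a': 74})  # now {'b': 50, 'x': 70, 'c': 25, 'y': 94, 'a': 74}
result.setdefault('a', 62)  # 74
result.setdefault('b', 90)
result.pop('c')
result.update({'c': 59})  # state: {'b': 50, 'x': 70, 'y': 94, 'a': 74, 'c': 59}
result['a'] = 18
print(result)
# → {'b': 50, 'x': 70, 'y': 94, 'a': 18, 'c': 59}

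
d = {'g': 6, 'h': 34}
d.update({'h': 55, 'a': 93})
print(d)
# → {'g': 6, 'h': 55, 'a': 93}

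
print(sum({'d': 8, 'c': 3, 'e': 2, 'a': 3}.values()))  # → 16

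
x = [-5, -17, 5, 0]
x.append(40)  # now [-5, -17, 5, 0, 40]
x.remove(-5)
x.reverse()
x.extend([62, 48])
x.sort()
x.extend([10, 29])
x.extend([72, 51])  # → [-17, 0, 5, 40, 48, 62, 10, 29, 72, 51]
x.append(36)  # [-17, 0, 5, 40, 48, 62, 10, 29, 72, 51, 36]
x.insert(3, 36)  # [-17, 0, 5, 36, 40, 48, 62, 10, 29, 72, 51, 36]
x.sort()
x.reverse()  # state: [72, 62, 51, 48, 40, 36, 36, 29, 10, 5, 0, -17]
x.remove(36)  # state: [72, 62, 51, 48, 40, 36, 29, 10, 5, 0, -17]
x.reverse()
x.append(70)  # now [-17, 0, 5, 10, 29, 36, 40, 48, 51, 62, 72, 70]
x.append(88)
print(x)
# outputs [-17, 0, 5, 10, 29, 36, 40, 48, 51, 62, 72, 70, 88]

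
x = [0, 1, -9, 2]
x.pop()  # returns 2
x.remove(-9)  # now [0, 1]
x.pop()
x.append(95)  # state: [0, 95]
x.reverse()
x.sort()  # [0, 95]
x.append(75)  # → [0, 95, 75]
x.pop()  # 75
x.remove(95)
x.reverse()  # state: [0]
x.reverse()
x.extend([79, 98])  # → [0, 79, 98]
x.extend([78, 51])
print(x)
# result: [0, 79, 98, 78, 51]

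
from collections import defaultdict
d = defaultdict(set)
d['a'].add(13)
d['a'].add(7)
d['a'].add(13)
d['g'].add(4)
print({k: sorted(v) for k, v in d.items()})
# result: {'a': [7, 13], 'g': [4]}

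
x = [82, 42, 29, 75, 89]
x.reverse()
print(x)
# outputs [89, 75, 29, 42, 82]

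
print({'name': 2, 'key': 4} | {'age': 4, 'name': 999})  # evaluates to {'name': 999, 'key': 4, 'age': 4}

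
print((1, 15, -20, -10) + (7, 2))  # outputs (1, 15, -20, -10, 7, 2)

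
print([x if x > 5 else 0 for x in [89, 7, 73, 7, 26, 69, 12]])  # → [89, 7, 73, 7, 26, 69, 12]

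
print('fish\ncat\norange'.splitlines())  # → ['fish', 'cat', 'orange']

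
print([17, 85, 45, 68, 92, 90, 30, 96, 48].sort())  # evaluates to None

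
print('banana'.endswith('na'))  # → True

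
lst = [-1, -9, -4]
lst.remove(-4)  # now [-1, -9]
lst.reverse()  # [-9, -1]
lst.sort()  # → [-9, -1]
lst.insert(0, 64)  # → [64, -9, -1]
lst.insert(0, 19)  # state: [19, 64, -9, -1]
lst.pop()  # -1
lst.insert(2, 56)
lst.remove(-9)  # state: [19, 64, 56]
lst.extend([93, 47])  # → [19, 64, 56, 93, 47]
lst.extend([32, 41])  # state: [19, 64, 56, 93, 47, 32, 41]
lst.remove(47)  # [19, 64, 56, 93, 32, 41]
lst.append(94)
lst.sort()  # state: [19, 32, 41, 56, 64, 93, 94]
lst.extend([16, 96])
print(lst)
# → [19, 32, 41, 56, 64, 93, 94, 16, 96]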